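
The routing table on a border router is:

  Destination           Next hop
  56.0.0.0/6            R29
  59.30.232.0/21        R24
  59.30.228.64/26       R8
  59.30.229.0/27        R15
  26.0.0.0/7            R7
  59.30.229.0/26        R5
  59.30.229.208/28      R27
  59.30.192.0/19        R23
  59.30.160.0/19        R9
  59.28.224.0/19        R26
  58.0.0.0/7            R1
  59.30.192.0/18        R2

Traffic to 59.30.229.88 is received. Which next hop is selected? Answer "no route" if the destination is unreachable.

Routes whose prefix contains 59.30.229.88:
  56.0.0.0/6 (56.0.0.0 - 59.255.255.255) -> R29
  58.0.0.0/7 (58.0.0.0 - 59.255.255.255) -> R1
  59.30.192.0/18 (59.30.192.0 - 59.30.255.255) -> R2
More-specific entries that do NOT match:
  59.30.229.208/28 (59.30.229.208 - 59.30.229.223) does not contain 59.30.229.88
  59.30.229.0/27 (59.30.229.0 - 59.30.229.31) does not contain 59.30.229.88
  59.30.228.64/26 (59.30.228.64 - 59.30.228.127) does not contain 59.30.229.88
  59.30.229.0/26 (59.30.229.0 - 59.30.229.63) does not contain 59.30.229.88
  59.30.232.0/21 (59.30.232.0 - 59.30.239.255) does not contain 59.30.229.88
  59.30.192.0/19 (59.30.192.0 - 59.30.223.255) does not contain 59.30.229.88
  59.30.160.0/19 (59.30.160.0 - 59.30.191.255) does not contain 59.30.229.88
  59.28.224.0/19 (59.28.224.0 - 59.28.255.255) does not contain 59.30.229.88
Longest matching prefix is /18 -> next hop R2.

R2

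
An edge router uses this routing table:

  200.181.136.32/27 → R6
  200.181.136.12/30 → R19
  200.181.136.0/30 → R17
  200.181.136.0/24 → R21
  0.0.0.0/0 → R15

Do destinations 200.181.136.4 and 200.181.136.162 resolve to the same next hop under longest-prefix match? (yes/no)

200.181.136.4: longest match 200.181.136.0/24 -> R21
200.181.136.162: longest match 200.181.136.0/24 -> R21

yes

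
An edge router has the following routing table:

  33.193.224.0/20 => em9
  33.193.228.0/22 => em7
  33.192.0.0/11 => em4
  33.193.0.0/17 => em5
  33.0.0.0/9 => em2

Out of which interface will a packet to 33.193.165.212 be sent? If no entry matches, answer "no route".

Routes whose prefix contains 33.193.165.212:
  33.192.0.0/11 (33.192.0.0 - 33.223.255.255) -> em4
More-specific entries that do NOT match:
  33.193.228.0/22 (33.193.228.0 - 33.193.231.255) does not contain 33.193.165.212
  33.193.224.0/20 (33.193.224.0 - 33.193.239.255) does not contain 33.193.165.212
  33.193.0.0/17 (33.193.0.0 - 33.193.127.255) does not contain 33.193.165.212
Longest matching prefix is /11 -> interface em4.

em4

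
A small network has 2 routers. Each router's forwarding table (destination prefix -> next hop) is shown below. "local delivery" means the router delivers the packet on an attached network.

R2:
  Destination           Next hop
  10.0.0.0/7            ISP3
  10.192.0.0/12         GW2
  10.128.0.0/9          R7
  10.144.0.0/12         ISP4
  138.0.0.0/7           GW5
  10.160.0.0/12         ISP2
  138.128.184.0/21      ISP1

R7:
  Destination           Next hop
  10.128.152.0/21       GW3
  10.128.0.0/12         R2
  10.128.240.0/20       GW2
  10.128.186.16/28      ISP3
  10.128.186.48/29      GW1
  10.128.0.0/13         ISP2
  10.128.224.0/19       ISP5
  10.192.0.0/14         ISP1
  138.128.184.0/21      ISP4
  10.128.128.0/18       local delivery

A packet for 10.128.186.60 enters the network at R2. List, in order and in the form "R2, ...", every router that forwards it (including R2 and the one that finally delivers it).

At R2: longest match for 10.128.186.60 is 10.128.0.0/9 -> R7
At R7: longest match for 10.128.186.60 is 10.128.128.0/18 -> local delivery

R2, R7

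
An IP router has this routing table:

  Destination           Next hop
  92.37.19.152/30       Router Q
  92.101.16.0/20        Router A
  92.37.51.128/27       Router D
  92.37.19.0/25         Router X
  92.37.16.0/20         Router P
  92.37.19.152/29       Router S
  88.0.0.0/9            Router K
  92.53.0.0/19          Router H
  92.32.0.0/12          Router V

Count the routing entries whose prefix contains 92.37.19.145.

2

Prefixes containing 92.37.19.145:
  92.32.0.0/12 (92.32.0.0 - 92.47.255.255)
  92.37.16.0/20 (92.37.16.0 - 92.37.31.255)
Total matching entries: 2.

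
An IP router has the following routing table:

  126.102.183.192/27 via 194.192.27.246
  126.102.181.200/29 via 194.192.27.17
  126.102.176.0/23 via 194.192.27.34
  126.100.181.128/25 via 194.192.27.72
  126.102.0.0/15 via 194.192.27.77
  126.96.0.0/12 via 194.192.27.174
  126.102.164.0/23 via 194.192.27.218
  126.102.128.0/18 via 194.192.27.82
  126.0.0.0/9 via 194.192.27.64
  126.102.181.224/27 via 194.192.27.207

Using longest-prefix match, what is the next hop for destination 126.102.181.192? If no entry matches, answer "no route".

194.192.27.82

Routes whose prefix contains 126.102.181.192:
  126.0.0.0/9 (126.0.0.0 - 126.127.255.255) -> 194.192.27.64
  126.96.0.0/12 (126.96.0.0 - 126.111.255.255) -> 194.192.27.174
  126.102.0.0/15 (126.102.0.0 - 126.103.255.255) -> 194.192.27.77
  126.102.128.0/18 (126.102.128.0 - 126.102.191.255) -> 194.192.27.82
More-specific entries that do NOT match:
  126.102.181.200/29 (126.102.181.200 - 126.102.181.207) does not contain 126.102.181.192
  126.102.183.192/27 (126.102.183.192 - 126.102.183.223) does not contain 126.102.181.192
  126.102.181.224/27 (126.102.181.224 - 126.102.181.255) does not contain 126.102.181.192
  126.100.181.128/25 (126.100.181.128 - 126.100.181.255) does not contain 126.102.181.192
  126.102.176.0/23 (126.102.176.0 - 126.102.177.255) does not contain 126.102.181.192
  126.102.164.0/23 (126.102.164.0 - 126.102.165.255) does not contain 126.102.181.192
Longest matching prefix is /18 -> next hop 194.192.27.82.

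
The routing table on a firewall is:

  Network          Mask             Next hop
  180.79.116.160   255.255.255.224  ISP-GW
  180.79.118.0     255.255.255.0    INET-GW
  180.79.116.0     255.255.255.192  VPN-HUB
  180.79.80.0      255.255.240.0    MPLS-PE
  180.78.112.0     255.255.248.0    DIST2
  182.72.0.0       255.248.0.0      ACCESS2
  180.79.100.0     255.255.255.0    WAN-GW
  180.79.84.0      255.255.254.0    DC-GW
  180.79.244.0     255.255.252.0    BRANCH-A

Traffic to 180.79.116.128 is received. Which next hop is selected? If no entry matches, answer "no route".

no route

No entry's prefix contains 180.79.116.128; there is no default route.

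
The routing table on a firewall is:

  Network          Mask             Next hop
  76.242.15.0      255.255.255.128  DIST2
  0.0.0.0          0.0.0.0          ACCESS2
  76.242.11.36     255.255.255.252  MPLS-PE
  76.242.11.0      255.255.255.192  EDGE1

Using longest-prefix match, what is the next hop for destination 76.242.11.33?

EDGE1

Routes whose prefix contains 76.242.11.33:
  0.0.0.0/0 (default, matches everything) -> ACCESS2
  76.242.11.0/26 (76.242.11.0 - 76.242.11.63) -> EDGE1
More-specific entries that do NOT match:
  76.242.11.36/30 (76.242.11.36 - 76.242.11.39) does not contain 76.242.11.33
Longest matching prefix is /26 -> next hop EDGE1.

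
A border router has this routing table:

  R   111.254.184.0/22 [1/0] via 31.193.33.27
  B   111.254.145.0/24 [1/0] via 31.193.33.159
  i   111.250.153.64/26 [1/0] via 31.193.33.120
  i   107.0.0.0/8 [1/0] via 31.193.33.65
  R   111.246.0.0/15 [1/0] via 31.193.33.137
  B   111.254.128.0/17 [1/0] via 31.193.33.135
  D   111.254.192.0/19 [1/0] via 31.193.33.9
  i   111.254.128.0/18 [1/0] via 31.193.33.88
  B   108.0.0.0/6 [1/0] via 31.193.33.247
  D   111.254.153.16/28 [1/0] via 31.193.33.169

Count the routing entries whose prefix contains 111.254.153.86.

Prefixes containing 111.254.153.86:
  108.0.0.0/6 (108.0.0.0 - 111.255.255.255)
  111.254.128.0/17 (111.254.128.0 - 111.254.255.255)
  111.254.128.0/18 (111.254.128.0 - 111.254.191.255)
Total matching entries: 3.

3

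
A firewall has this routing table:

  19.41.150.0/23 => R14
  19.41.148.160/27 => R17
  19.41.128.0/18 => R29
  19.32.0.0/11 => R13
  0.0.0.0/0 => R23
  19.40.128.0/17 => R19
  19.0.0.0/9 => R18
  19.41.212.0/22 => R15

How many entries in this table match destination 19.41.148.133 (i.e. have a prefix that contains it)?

Prefixes containing 19.41.148.133:
  0.0.0.0/0 (default, matches everything)
  19.0.0.0/9 (19.0.0.0 - 19.127.255.255)
  19.32.0.0/11 (19.32.0.0 - 19.63.255.255)
  19.41.128.0/18 (19.41.128.0 - 19.41.191.255)
Total matching entries: 4.

4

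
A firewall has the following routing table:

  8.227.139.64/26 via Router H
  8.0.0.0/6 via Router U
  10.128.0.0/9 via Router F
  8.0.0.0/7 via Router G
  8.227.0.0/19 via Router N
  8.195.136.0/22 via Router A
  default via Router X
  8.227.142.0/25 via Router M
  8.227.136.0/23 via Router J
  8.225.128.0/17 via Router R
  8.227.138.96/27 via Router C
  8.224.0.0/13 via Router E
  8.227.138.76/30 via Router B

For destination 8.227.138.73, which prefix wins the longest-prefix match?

8.224.0.0/13

Entries matching 8.227.138.73:
  0.0.0.0/0 (default, matches everything)
  8.0.0.0/6 (8.0.0.0 - 11.255.255.255)
  8.0.0.0/7 (8.0.0.0 - 9.255.255.255)
  8.224.0.0/13 (8.224.0.0 - 8.231.255.255)
Most specific is 8.224.0.0/13.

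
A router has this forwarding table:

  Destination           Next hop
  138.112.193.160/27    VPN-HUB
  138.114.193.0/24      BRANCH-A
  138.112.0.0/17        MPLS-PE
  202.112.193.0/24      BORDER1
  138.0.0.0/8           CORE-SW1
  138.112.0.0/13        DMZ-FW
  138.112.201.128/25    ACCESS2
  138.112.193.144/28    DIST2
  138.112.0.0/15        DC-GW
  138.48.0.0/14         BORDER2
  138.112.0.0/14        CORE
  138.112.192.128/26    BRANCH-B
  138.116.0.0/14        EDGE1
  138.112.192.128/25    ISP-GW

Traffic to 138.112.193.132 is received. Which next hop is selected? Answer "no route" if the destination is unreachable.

Routes whose prefix contains 138.112.193.132:
  138.0.0.0/8 (138.0.0.0 - 138.255.255.255) -> CORE-SW1
  138.112.0.0/13 (138.112.0.0 - 138.119.255.255) -> DMZ-FW
  138.112.0.0/14 (138.112.0.0 - 138.115.255.255) -> CORE
  138.112.0.0/15 (138.112.0.0 - 138.113.255.255) -> DC-GW
More-specific entries that do NOT match:
  138.112.193.144/28 (138.112.193.144 - 138.112.193.159) does not contain 138.112.193.132
  138.112.193.160/27 (138.112.193.160 - 138.112.193.191) does not contain 138.112.193.132
  138.112.192.128/26 (138.112.192.128 - 138.112.192.191) does not contain 138.112.193.132
  138.112.201.128/25 (138.112.201.128 - 138.112.201.255) does not contain 138.112.193.132
  138.112.192.128/25 (138.112.192.128 - 138.112.192.255) does not contain 138.112.193.132
  138.114.193.0/24 (138.114.193.0 - 138.114.193.255) does not contain 138.112.193.132
  202.112.193.0/24 (202.112.193.0 - 202.112.193.255) does not contain 138.112.193.132
  138.112.0.0/17 (138.112.0.0 - 138.112.127.255) does not contain 138.112.193.132
Longest matching prefix is /15 -> next hop DC-GW.

DC-GW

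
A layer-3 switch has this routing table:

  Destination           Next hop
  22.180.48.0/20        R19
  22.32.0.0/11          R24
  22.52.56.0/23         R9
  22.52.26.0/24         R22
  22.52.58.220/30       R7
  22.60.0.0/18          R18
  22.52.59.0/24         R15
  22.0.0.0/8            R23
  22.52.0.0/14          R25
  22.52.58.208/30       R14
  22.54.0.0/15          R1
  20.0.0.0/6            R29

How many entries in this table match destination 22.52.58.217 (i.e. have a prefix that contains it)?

4

Prefixes containing 22.52.58.217:
  20.0.0.0/6 (20.0.0.0 - 23.255.255.255)
  22.0.0.0/8 (22.0.0.0 - 22.255.255.255)
  22.32.0.0/11 (22.32.0.0 - 22.63.255.255)
  22.52.0.0/14 (22.52.0.0 - 22.55.255.255)
Total matching entries: 4.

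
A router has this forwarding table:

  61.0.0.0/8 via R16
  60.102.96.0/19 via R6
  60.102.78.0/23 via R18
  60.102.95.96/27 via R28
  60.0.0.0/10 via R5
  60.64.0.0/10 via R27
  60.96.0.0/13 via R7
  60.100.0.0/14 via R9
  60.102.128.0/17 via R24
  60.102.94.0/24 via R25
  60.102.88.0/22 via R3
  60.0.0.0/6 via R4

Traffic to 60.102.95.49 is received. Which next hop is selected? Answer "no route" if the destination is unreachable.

R9

Routes whose prefix contains 60.102.95.49:
  60.0.0.0/6 (60.0.0.0 - 63.255.255.255) -> R4
  60.64.0.0/10 (60.64.0.0 - 60.127.255.255) -> R27
  60.96.0.0/13 (60.96.0.0 - 60.103.255.255) -> R7
  60.100.0.0/14 (60.100.0.0 - 60.103.255.255) -> R9
More-specific entries that do NOT match:
  60.102.95.96/27 (60.102.95.96 - 60.102.95.127) does not contain 60.102.95.49
  60.102.94.0/24 (60.102.94.0 - 60.102.94.255) does not contain 60.102.95.49
  60.102.78.0/23 (60.102.78.0 - 60.102.79.255) does not contain 60.102.95.49
  60.102.88.0/22 (60.102.88.0 - 60.102.91.255) does not contain 60.102.95.49
  60.102.96.0/19 (60.102.96.0 - 60.102.127.255) does not contain 60.102.95.49
  60.102.128.0/17 (60.102.128.0 - 60.102.255.255) does not contain 60.102.95.49
Longest matching prefix is /14 -> next hop R9.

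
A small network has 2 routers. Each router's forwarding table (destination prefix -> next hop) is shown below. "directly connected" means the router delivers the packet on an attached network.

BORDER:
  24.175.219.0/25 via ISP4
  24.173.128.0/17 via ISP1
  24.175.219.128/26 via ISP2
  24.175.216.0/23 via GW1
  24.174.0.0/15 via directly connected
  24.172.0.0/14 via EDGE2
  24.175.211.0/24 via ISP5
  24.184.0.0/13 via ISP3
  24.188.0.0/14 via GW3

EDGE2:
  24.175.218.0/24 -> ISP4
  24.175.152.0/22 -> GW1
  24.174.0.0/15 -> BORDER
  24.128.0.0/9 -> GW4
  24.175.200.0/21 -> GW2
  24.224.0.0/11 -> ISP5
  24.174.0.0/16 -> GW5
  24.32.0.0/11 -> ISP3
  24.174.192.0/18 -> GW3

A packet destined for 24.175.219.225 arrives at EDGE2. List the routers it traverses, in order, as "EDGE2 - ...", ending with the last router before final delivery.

EDGE2 - BORDER

At EDGE2: longest match for 24.175.219.225 is 24.174.0.0/15 -> BORDER
At BORDER: longest match for 24.175.219.225 is 24.174.0.0/15 -> directly connected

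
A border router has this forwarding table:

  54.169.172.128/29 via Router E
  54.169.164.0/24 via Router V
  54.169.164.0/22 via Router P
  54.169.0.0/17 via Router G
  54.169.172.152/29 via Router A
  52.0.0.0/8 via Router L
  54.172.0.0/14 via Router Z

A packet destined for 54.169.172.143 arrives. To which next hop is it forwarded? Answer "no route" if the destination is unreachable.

no route

No entry's prefix contains 54.169.172.143; there is no default route.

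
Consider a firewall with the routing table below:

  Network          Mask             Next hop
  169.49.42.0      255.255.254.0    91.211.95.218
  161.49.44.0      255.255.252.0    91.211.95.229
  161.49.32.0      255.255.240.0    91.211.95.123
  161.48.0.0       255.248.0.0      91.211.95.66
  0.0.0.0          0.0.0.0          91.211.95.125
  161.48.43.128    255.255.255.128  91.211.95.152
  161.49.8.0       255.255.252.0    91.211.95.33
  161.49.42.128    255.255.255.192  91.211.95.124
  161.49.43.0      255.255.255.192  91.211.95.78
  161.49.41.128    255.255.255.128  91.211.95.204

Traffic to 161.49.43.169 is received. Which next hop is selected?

91.211.95.123

Routes whose prefix contains 161.49.43.169:
  0.0.0.0/0 (default, matches everything) -> 91.211.95.125
  161.48.0.0/13 (161.48.0.0 - 161.55.255.255) -> 91.211.95.66
  161.49.32.0/20 (161.49.32.0 - 161.49.47.255) -> 91.211.95.123
More-specific entries that do NOT match:
  161.49.42.128/26 (161.49.42.128 - 161.49.42.191) does not contain 161.49.43.169
  161.49.43.0/26 (161.49.43.0 - 161.49.43.63) does not contain 161.49.43.169
  161.48.43.128/25 (161.48.43.128 - 161.48.43.255) does not contain 161.49.43.169
  161.49.41.128/25 (161.49.41.128 - 161.49.41.255) does not contain 161.49.43.169
  169.49.42.0/23 (169.49.42.0 - 169.49.43.255) does not contain 161.49.43.169
  161.49.44.0/22 (161.49.44.0 - 161.49.47.255) does not contain 161.49.43.169
  161.49.8.0/22 (161.49.8.0 - 161.49.11.255) does not contain 161.49.43.169
Longest matching prefix is /20 -> next hop 91.211.95.123.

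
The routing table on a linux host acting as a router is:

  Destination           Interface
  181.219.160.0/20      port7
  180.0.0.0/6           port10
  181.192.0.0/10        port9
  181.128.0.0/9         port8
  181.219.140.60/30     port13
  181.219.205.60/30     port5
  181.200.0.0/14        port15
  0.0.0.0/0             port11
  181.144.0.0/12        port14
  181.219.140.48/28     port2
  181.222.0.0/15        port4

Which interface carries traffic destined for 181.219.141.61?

port9

Routes whose prefix contains 181.219.141.61:
  0.0.0.0/0 (default, matches everything) -> port11
  180.0.0.0/6 (180.0.0.0 - 183.255.255.255) -> port10
  181.128.0.0/9 (181.128.0.0 - 181.255.255.255) -> port8
  181.192.0.0/10 (181.192.0.0 - 181.255.255.255) -> port9
More-specific entries that do NOT match:
  181.219.140.60/30 (181.219.140.60 - 181.219.140.63) does not contain 181.219.141.61
  181.219.205.60/30 (181.219.205.60 - 181.219.205.63) does not contain 181.219.141.61
  181.219.140.48/28 (181.219.140.48 - 181.219.140.63) does not contain 181.219.141.61
  181.219.160.0/20 (181.219.160.0 - 181.219.175.255) does not contain 181.219.141.61
  181.222.0.0/15 (181.222.0.0 - 181.223.255.255) does not contain 181.219.141.61
  181.200.0.0/14 (181.200.0.0 - 181.203.255.255) does not contain 181.219.141.61
  181.144.0.0/12 (181.144.0.0 - 181.159.255.255) does not contain 181.219.141.61
Longest matching prefix is /10 -> interface port9.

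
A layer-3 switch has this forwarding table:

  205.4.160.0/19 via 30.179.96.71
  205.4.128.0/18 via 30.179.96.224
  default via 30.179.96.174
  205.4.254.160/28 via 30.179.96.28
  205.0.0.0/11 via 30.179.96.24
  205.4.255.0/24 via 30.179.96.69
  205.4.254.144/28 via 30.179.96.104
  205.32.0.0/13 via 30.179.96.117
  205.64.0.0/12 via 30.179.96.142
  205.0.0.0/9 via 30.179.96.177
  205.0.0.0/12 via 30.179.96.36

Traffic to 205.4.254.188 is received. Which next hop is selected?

30.179.96.36

Routes whose prefix contains 205.4.254.188:
  0.0.0.0/0 (default, matches everything) -> 30.179.96.174
  205.0.0.0/9 (205.0.0.0 - 205.127.255.255) -> 30.179.96.177
  205.0.0.0/11 (205.0.0.0 - 205.31.255.255) -> 30.179.96.24
  205.0.0.0/12 (205.0.0.0 - 205.15.255.255) -> 30.179.96.36
More-specific entries that do NOT match:
  205.4.254.160/28 (205.4.254.160 - 205.4.254.175) does not contain 205.4.254.188
  205.4.254.144/28 (205.4.254.144 - 205.4.254.159) does not contain 205.4.254.188
  205.4.255.0/24 (205.4.255.0 - 205.4.255.255) does not contain 205.4.254.188
  205.4.160.0/19 (205.4.160.0 - 205.4.191.255) does not contain 205.4.254.188
  205.4.128.0/18 (205.4.128.0 - 205.4.191.255) does not contain 205.4.254.188
  205.32.0.0/13 (205.32.0.0 - 205.39.255.255) does not contain 205.4.254.188
Longest matching prefix is /12 -> next hop 30.179.96.36.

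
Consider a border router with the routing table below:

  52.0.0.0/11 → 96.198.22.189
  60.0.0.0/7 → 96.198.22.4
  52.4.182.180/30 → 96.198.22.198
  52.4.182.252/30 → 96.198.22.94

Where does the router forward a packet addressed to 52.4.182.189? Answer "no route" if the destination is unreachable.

Routes whose prefix contains 52.4.182.189:
  52.0.0.0/11 (52.0.0.0 - 52.31.255.255) -> 96.198.22.189
More-specific entries that do NOT match:
  52.4.182.180/30 (52.4.182.180 - 52.4.182.183) does not contain 52.4.182.189
  52.4.182.252/30 (52.4.182.252 - 52.4.182.255) does not contain 52.4.182.189
Longest matching prefix is /11 -> next hop 96.198.22.189.

96.198.22.189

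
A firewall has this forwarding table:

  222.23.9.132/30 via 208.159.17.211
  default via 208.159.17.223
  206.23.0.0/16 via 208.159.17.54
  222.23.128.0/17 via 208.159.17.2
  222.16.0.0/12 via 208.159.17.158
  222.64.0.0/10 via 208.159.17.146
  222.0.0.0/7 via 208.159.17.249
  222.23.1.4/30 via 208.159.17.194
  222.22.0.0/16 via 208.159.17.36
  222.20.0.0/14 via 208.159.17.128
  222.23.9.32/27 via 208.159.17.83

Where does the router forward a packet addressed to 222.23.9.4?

Routes whose prefix contains 222.23.9.4:
  0.0.0.0/0 (default, matches everything) -> 208.159.17.223
  222.0.0.0/7 (222.0.0.0 - 223.255.255.255) -> 208.159.17.249
  222.16.0.0/12 (222.16.0.0 - 222.31.255.255) -> 208.159.17.158
  222.20.0.0/14 (222.20.0.0 - 222.23.255.255) -> 208.159.17.128
More-specific entries that do NOT match:
  222.23.9.132/30 (222.23.9.132 - 222.23.9.135) does not contain 222.23.9.4
  222.23.1.4/30 (222.23.1.4 - 222.23.1.7) does not contain 222.23.9.4
  222.23.9.32/27 (222.23.9.32 - 222.23.9.63) does not contain 222.23.9.4
  222.23.128.0/17 (222.23.128.0 - 222.23.255.255) does not contain 222.23.9.4
  206.23.0.0/16 (206.23.0.0 - 206.23.255.255) does not contain 222.23.9.4
  222.22.0.0/16 (222.22.0.0 - 222.22.255.255) does not contain 222.23.9.4
Longest matching prefix is /14 -> next hop 208.159.17.128.

208.159.17.128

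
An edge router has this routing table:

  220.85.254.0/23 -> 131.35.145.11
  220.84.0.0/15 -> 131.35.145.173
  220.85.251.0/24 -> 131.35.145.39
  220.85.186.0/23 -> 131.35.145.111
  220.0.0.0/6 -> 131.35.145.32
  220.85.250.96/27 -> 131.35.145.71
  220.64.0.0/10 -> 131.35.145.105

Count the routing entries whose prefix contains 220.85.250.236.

Prefixes containing 220.85.250.236:
  220.0.0.0/6 (220.0.0.0 - 223.255.255.255)
  220.64.0.0/10 (220.64.0.0 - 220.127.255.255)
  220.84.0.0/15 (220.84.0.0 - 220.85.255.255)
Total matching entries: 3.

3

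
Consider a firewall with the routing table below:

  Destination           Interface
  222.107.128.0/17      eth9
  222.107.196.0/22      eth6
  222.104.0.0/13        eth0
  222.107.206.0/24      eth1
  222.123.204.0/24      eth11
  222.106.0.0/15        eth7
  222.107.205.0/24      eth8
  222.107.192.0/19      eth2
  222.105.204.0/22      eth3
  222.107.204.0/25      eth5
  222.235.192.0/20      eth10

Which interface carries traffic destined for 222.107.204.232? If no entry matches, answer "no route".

Routes whose prefix contains 222.107.204.232:
  222.104.0.0/13 (222.104.0.0 - 222.111.255.255) -> eth0
  222.106.0.0/15 (222.106.0.0 - 222.107.255.255) -> eth7
  222.107.128.0/17 (222.107.128.0 - 222.107.255.255) -> eth9
  222.107.192.0/19 (222.107.192.0 - 222.107.223.255) -> eth2
More-specific entries that do NOT match:
  222.107.204.0/25 (222.107.204.0 - 222.107.204.127) does not contain 222.107.204.232
  222.107.206.0/24 (222.107.206.0 - 222.107.206.255) does not contain 222.107.204.232
  222.123.204.0/24 (222.123.204.0 - 222.123.204.255) does not contain 222.107.204.232
  222.107.205.0/24 (222.107.205.0 - 222.107.205.255) does not contain 222.107.204.232
  222.107.196.0/22 (222.107.196.0 - 222.107.199.255) does not contain 222.107.204.232
  222.105.204.0/22 (222.105.204.0 - 222.105.207.255) does not contain 222.107.204.232
  222.235.192.0/20 (222.235.192.0 - 222.235.207.255) does not contain 222.107.204.232
Longest matching prefix is /19 -> interface eth2.

eth2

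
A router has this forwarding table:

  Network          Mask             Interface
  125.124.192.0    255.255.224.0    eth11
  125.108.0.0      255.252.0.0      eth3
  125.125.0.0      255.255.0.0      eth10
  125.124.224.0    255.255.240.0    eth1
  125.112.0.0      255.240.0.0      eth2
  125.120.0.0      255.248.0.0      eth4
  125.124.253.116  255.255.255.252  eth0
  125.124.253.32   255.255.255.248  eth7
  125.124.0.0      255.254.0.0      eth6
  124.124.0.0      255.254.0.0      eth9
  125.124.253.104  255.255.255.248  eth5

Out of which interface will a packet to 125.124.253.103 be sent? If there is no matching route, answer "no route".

Routes whose prefix contains 125.124.253.103:
  125.112.0.0/12 (125.112.0.0 - 125.127.255.255) -> eth2
  125.120.0.0/13 (125.120.0.0 - 125.127.255.255) -> eth4
  125.124.0.0/15 (125.124.0.0 - 125.125.255.255) -> eth6
More-specific entries that do NOT match:
  125.124.253.116/30 (125.124.253.116 - 125.124.253.119) does not contain 125.124.253.103
  125.124.253.32/29 (125.124.253.32 - 125.124.253.39) does not contain 125.124.253.103
  125.124.253.104/29 (125.124.253.104 - 125.124.253.111) does not contain 125.124.253.103
  125.124.224.0/20 (125.124.224.0 - 125.124.239.255) does not contain 125.124.253.103
  125.124.192.0/19 (125.124.192.0 - 125.124.223.255) does not contain 125.124.253.103
  125.125.0.0/16 (125.125.0.0 - 125.125.255.255) does not contain 125.124.253.103
Longest matching prefix is /15 -> interface eth6.

eth6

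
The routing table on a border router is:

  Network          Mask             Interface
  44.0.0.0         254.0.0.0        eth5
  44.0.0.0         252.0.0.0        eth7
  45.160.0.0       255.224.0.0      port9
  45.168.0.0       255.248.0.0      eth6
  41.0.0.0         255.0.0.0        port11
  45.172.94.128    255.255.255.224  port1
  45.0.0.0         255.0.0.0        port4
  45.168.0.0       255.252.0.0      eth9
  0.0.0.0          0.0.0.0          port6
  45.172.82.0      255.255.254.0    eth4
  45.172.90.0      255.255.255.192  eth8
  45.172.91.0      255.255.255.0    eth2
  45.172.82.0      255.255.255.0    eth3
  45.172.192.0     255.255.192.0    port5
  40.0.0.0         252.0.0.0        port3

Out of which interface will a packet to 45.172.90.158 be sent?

Routes whose prefix contains 45.172.90.158:
  0.0.0.0/0 (default, matches everything) -> port6
  44.0.0.0/6 (44.0.0.0 - 47.255.255.255) -> eth7
  44.0.0.0/7 (44.0.0.0 - 45.255.255.255) -> eth5
  45.0.0.0/8 (45.0.0.0 - 45.255.255.255) -> port4
  45.160.0.0/11 (45.160.0.0 - 45.191.255.255) -> port9
  45.168.0.0/13 (45.168.0.0 - 45.175.255.255) -> eth6
More-specific entries that do NOT match:
  45.172.94.128/27 (45.172.94.128 - 45.172.94.159) does not contain 45.172.90.158
  45.172.90.0/26 (45.172.90.0 - 45.172.90.63) does not contain 45.172.90.158
  45.172.91.0/24 (45.172.91.0 - 45.172.91.255) does not contain 45.172.90.158
  45.172.82.0/24 (45.172.82.0 - 45.172.82.255) does not contain 45.172.90.158
  45.172.82.0/23 (45.172.82.0 - 45.172.83.255) does not contain 45.172.90.158
  45.172.192.0/18 (45.172.192.0 - 45.172.255.255) does not contain 45.172.90.158
  45.168.0.0/14 (45.168.0.0 - 45.171.255.255) does not contain 45.172.90.158
Longest matching prefix is /13 -> interface eth6.

eth6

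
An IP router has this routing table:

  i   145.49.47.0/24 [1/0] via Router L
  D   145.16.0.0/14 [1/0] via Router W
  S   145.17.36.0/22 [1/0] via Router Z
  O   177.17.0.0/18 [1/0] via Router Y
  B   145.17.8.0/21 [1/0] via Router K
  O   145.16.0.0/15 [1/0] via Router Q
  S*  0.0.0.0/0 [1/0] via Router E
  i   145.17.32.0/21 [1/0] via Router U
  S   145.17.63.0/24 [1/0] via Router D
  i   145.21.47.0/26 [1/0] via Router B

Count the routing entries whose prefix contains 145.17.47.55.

Prefixes containing 145.17.47.55:
  0.0.0.0/0 (default, matches everything)
  145.16.0.0/14 (145.16.0.0 - 145.19.255.255)
  145.16.0.0/15 (145.16.0.0 - 145.17.255.255)
Total matching entries: 3.

3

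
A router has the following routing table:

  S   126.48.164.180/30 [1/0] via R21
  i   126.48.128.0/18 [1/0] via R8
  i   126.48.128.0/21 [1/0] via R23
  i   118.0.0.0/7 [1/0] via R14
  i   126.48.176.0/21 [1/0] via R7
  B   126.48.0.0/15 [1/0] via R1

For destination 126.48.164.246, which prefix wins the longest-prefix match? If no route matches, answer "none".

126.48.128.0/18

Entries matching 126.48.164.246:
  126.48.0.0/15 (126.48.0.0 - 126.49.255.255)
  126.48.128.0/18 (126.48.128.0 - 126.48.191.255)
Most specific is 126.48.128.0/18.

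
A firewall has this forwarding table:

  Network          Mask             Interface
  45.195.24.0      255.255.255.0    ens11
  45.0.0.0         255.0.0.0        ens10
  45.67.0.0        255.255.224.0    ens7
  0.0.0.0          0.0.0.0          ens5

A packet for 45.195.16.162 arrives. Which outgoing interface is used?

ens10

Routes whose prefix contains 45.195.16.162:
  0.0.0.0/0 (default, matches everything) -> ens5
  45.0.0.0/8 (45.0.0.0 - 45.255.255.255) -> ens10
More-specific entries that do NOT match:
  45.195.24.0/24 (45.195.24.0 - 45.195.24.255) does not contain 45.195.16.162
  45.67.0.0/19 (45.67.0.0 - 45.67.31.255) does not contain 45.195.16.162
Longest matching prefix is /8 -> interface ens10.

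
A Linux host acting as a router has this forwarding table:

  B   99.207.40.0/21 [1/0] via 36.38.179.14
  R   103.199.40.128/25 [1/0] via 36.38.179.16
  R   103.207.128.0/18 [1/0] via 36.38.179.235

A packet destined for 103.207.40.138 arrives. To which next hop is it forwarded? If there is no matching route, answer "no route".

no route

No entry's prefix contains 103.207.40.138; there is no default route.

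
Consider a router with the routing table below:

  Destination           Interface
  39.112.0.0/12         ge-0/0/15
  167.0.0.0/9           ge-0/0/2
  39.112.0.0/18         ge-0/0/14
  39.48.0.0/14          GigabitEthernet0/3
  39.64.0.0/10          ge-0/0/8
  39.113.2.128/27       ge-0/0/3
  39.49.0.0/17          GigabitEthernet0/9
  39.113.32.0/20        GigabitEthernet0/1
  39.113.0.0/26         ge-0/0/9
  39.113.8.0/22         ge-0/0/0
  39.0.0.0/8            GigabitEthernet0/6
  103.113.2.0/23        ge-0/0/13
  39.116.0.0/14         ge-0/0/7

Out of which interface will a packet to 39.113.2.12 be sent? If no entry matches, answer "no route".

Routes whose prefix contains 39.113.2.12:
  39.0.0.0/8 (39.0.0.0 - 39.255.255.255) -> GigabitEthernet0/6
  39.64.0.0/10 (39.64.0.0 - 39.127.255.255) -> ge-0/0/8
  39.112.0.0/12 (39.112.0.0 - 39.127.255.255) -> ge-0/0/15
More-specific entries that do NOT match:
  39.113.2.128/27 (39.113.2.128 - 39.113.2.159) does not contain 39.113.2.12
  39.113.0.0/26 (39.113.0.0 - 39.113.0.63) does not contain 39.113.2.12
  103.113.2.0/23 (103.113.2.0 - 103.113.3.255) does not contain 39.113.2.12
  39.113.8.0/22 (39.113.8.0 - 39.113.11.255) does not contain 39.113.2.12
  39.113.32.0/20 (39.113.32.0 - 39.113.47.255) does not contain 39.113.2.12
  39.112.0.0/18 (39.112.0.0 - 39.112.63.255) does not contain 39.113.2.12
  39.49.0.0/17 (39.49.0.0 - 39.49.127.255) does not contain 39.113.2.12
  39.48.0.0/14 (39.48.0.0 - 39.51.255.255) does not contain 39.113.2.12
  39.116.0.0/14 (39.116.0.0 - 39.119.255.255) does not contain 39.113.2.12
Longest matching prefix is /12 -> interface ge-0/0/15.

ge-0/0/15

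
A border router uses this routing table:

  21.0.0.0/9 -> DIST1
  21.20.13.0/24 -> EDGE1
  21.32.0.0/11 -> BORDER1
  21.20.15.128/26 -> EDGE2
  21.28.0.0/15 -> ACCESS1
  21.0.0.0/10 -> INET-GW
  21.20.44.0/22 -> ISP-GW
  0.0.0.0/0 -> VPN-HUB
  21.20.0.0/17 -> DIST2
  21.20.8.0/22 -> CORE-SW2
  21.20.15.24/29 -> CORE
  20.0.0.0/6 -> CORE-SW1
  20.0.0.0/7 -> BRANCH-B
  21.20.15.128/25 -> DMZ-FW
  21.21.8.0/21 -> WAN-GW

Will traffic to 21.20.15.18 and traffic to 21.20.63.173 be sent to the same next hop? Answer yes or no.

21.20.15.18: longest match 21.20.0.0/17 -> DIST2
21.20.63.173: longest match 21.20.0.0/17 -> DIST2

yes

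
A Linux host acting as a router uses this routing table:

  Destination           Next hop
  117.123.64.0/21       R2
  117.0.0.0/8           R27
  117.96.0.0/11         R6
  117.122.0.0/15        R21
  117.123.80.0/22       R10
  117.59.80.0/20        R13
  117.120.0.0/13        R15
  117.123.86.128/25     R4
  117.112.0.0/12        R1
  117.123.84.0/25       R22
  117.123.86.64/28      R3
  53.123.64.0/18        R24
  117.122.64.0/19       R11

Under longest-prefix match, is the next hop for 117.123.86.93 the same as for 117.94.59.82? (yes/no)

no

117.123.86.93: longest match 117.122.0.0/15 -> R21
117.94.59.82: longest match 117.0.0.0/8 -> R27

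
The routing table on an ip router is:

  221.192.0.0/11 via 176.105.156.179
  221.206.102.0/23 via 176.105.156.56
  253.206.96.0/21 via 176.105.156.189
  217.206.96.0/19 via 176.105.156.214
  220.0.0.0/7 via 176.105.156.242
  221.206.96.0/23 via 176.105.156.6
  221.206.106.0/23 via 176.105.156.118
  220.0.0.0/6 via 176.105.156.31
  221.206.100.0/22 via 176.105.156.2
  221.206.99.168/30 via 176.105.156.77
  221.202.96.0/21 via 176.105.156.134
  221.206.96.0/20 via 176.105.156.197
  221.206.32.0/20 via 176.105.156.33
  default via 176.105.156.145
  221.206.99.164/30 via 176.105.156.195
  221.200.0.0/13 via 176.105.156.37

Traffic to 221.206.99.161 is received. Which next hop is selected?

176.105.156.197

Routes whose prefix contains 221.206.99.161:
  0.0.0.0/0 (default, matches everything) -> 176.105.156.145
  220.0.0.0/6 (220.0.0.0 - 223.255.255.255) -> 176.105.156.31
  220.0.0.0/7 (220.0.0.0 - 221.255.255.255) -> 176.105.156.242
  221.192.0.0/11 (221.192.0.0 - 221.223.255.255) -> 176.105.156.179
  221.200.0.0/13 (221.200.0.0 - 221.207.255.255) -> 176.105.156.37
  221.206.96.0/20 (221.206.96.0 - 221.206.111.255) -> 176.105.156.197
More-specific entries that do NOT match:
  221.206.99.168/30 (221.206.99.168 - 221.206.99.171) does not contain 221.206.99.161
  221.206.99.164/30 (221.206.99.164 - 221.206.99.167) does not contain 221.206.99.161
  221.206.102.0/23 (221.206.102.0 - 221.206.103.255) does not contain 221.206.99.161
  221.206.96.0/23 (221.206.96.0 - 221.206.97.255) does not contain 221.206.99.161
  221.206.106.0/23 (221.206.106.0 - 221.206.107.255) does not contain 221.206.99.161
  221.206.100.0/22 (221.206.100.0 - 221.206.103.255) does not contain 221.206.99.161
  253.206.96.0/21 (253.206.96.0 - 253.206.103.255) does not contain 221.206.99.161
  221.202.96.0/21 (221.202.96.0 - 221.202.103.255) does not contain 221.206.99.161
Longest matching prefix is /20 -> next hop 176.105.156.197.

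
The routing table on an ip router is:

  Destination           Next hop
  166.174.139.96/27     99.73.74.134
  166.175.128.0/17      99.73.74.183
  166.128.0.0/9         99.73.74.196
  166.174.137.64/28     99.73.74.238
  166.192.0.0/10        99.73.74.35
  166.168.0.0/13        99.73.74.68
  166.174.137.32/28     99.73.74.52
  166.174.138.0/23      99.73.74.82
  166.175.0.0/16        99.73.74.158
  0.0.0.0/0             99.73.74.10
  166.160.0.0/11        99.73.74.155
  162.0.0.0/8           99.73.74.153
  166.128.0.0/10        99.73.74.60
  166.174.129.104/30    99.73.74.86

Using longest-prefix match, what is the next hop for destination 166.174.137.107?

99.73.74.68

Routes whose prefix contains 166.174.137.107:
  0.0.0.0/0 (default, matches everything) -> 99.73.74.10
  166.128.0.0/9 (166.128.0.0 - 166.255.255.255) -> 99.73.74.196
  166.128.0.0/10 (166.128.0.0 - 166.191.255.255) -> 99.73.74.60
  166.160.0.0/11 (166.160.0.0 - 166.191.255.255) -> 99.73.74.155
  166.168.0.0/13 (166.168.0.0 - 166.175.255.255) -> 99.73.74.68
More-specific entries that do NOT match:
  166.174.129.104/30 (166.174.129.104 - 166.174.129.107) does not contain 166.174.137.107
  166.174.137.64/28 (166.174.137.64 - 166.174.137.79) does not contain 166.174.137.107
  166.174.137.32/28 (166.174.137.32 - 166.174.137.47) does not contain 166.174.137.107
  166.174.139.96/27 (166.174.139.96 - 166.174.139.127) does not contain 166.174.137.107
  166.174.138.0/23 (166.174.138.0 - 166.174.139.255) does not contain 166.174.137.107
  166.175.128.0/17 (166.175.128.0 - 166.175.255.255) does not contain 166.174.137.107
  166.175.0.0/16 (166.175.0.0 - 166.175.255.255) does not contain 166.174.137.107
Longest matching prefix is /13 -> next hop 99.73.74.68.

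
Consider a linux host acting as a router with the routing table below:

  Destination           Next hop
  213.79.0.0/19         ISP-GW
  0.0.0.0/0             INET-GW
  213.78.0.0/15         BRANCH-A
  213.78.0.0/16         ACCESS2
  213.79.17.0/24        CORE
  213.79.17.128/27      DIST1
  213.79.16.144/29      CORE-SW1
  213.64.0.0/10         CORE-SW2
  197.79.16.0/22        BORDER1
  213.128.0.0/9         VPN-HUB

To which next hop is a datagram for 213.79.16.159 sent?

Routes whose prefix contains 213.79.16.159:
  0.0.0.0/0 (default, matches everything) -> INET-GW
  213.64.0.0/10 (213.64.0.0 - 213.127.255.255) -> CORE-SW2
  213.78.0.0/15 (213.78.0.0 - 213.79.255.255) -> BRANCH-A
  213.79.0.0/19 (213.79.0.0 - 213.79.31.255) -> ISP-GW
More-specific entries that do NOT match:
  213.79.16.144/29 (213.79.16.144 - 213.79.16.151) does not contain 213.79.16.159
  213.79.17.128/27 (213.79.17.128 - 213.79.17.159) does not contain 213.79.16.159
  213.79.17.0/24 (213.79.17.0 - 213.79.17.255) does not contain 213.79.16.159
  197.79.16.0/22 (197.79.16.0 - 197.79.19.255) does not contain 213.79.16.159
Longest matching prefix is /19 -> next hop ISP-GW.

ISP-GW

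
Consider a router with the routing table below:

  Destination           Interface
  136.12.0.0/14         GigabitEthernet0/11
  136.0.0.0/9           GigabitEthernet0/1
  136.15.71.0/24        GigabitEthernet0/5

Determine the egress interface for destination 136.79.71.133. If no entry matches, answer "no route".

GigabitEthernet0/1

Routes whose prefix contains 136.79.71.133:
  136.0.0.0/9 (136.0.0.0 - 136.127.255.255) -> GigabitEthernet0/1
More-specific entries that do NOT match:
  136.15.71.0/24 (136.15.71.0 - 136.15.71.255) does not contain 136.79.71.133
  136.12.0.0/14 (136.12.0.0 - 136.15.255.255) does not contain 136.79.71.133
Longest matching prefix is /9 -> interface GigabitEthernet0/1.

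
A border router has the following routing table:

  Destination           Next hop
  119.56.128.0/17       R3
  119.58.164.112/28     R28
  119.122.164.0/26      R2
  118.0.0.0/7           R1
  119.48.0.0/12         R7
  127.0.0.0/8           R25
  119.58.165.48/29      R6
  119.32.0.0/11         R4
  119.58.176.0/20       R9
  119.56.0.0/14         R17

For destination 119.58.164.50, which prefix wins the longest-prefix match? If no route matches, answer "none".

119.56.0.0/14

Entries matching 119.58.164.50:
  118.0.0.0/7 (118.0.0.0 - 119.255.255.255)
  119.32.0.0/11 (119.32.0.0 - 119.63.255.255)
  119.48.0.0/12 (119.48.0.0 - 119.63.255.255)
  119.56.0.0/14 (119.56.0.0 - 119.59.255.255)
Most specific is 119.56.0.0/14.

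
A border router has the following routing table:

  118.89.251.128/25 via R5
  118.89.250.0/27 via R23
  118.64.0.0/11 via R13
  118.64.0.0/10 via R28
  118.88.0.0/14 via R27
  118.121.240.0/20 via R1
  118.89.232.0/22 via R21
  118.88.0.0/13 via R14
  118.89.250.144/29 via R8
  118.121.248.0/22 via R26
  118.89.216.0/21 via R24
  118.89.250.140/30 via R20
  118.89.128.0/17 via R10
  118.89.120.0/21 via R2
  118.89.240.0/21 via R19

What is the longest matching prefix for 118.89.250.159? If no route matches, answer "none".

Entries matching 118.89.250.159:
  118.64.0.0/10 (118.64.0.0 - 118.127.255.255)
  118.64.0.0/11 (118.64.0.0 - 118.95.255.255)
  118.88.0.0/13 (118.88.0.0 - 118.95.255.255)
  118.88.0.0/14 (118.88.0.0 - 118.91.255.255)
  118.89.128.0/17 (118.89.128.0 - 118.89.255.255)
Most specific is 118.89.128.0/17.

118.89.128.0/17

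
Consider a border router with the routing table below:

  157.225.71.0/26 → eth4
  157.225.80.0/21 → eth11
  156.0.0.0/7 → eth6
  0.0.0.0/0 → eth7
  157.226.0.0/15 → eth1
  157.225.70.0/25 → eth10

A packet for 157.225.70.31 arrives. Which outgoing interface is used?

eth10

Routes whose prefix contains 157.225.70.31:
  0.0.0.0/0 (default, matches everything) -> eth7
  156.0.0.0/7 (156.0.0.0 - 157.255.255.255) -> eth6
  157.225.70.0/25 (157.225.70.0 - 157.225.70.127) -> eth10
More-specific entries that do NOT match:
  157.225.71.0/26 (157.225.71.0 - 157.225.71.63) does not contain 157.225.70.31
Longest matching prefix is /25 -> interface eth10.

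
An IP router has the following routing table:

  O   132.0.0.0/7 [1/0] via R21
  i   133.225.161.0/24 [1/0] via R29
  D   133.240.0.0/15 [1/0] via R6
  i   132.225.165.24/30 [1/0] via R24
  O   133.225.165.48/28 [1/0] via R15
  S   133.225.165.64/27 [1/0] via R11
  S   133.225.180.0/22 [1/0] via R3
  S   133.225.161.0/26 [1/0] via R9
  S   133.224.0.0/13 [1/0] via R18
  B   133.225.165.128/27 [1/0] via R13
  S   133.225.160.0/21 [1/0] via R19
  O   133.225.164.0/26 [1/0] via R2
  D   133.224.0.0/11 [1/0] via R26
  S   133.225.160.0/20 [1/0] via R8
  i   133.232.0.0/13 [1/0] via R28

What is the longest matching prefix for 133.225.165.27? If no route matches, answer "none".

Entries matching 133.225.165.27:
  132.0.0.0/7 (132.0.0.0 - 133.255.255.255)
  133.224.0.0/11 (133.224.0.0 - 133.255.255.255)
  133.224.0.0/13 (133.224.0.0 - 133.231.255.255)
  133.225.160.0/20 (133.225.160.0 - 133.225.175.255)
  133.225.160.0/21 (133.225.160.0 - 133.225.167.255)
Most specific is 133.225.160.0/21.

133.225.160.0/21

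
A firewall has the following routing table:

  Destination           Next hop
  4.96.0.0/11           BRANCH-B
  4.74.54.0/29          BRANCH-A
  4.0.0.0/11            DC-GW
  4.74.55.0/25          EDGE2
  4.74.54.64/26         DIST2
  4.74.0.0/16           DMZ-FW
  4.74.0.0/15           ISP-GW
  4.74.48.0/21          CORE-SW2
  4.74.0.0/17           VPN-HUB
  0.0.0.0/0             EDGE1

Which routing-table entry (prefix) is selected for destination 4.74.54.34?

4.74.48.0/21

Entries matching 4.74.54.34:
  0.0.0.0/0 (default, matches everything)
  4.74.0.0/15 (4.74.0.0 - 4.75.255.255)
  4.74.0.0/16 (4.74.0.0 - 4.74.255.255)
  4.74.0.0/17 (4.74.0.0 - 4.74.127.255)
  4.74.48.0/21 (4.74.48.0 - 4.74.55.255)
Most specific is 4.74.48.0/21.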